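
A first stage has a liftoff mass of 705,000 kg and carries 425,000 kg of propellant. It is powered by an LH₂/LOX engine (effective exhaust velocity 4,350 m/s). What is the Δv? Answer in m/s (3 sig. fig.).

Δv ≈ 4020 m/s

m_f = m₀ − m_prop = 705,000 − 425,000 = 280,000 kg.
Δv = v_e · ln(m₀/m_f) = 4350.0 × ln(2.518) = 4350.0 × 0.9234 ≈ 4016.8 m/s.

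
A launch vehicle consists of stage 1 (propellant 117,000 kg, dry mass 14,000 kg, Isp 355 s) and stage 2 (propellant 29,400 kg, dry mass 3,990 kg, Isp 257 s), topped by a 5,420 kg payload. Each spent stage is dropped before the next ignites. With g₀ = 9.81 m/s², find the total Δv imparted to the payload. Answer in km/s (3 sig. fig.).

Ignition mass of stage 1 = 117,000+14,000 + 29,400+3,990 + 5,420 = 169,810 kg.
Stage 1: m₀ = 169,810 kg, m_f = 169,810 − 117,000 = 52,810 kg; Δv = 355×9.81×ln(3.215) = 3482.6×1.1680 ≈ 4068 m/s.
Stage 2: m₀ = 38,810 kg, m_f = 38,810 − 29,400 = 9,410 kg; Δv = 257×9.81×ln(4.124) = 2521.2×1.4169 ≈ 3572 m/s.
Total Δv = 4068 + 3572 = 7640 m/s.

Δv ≈ 7.64 km/s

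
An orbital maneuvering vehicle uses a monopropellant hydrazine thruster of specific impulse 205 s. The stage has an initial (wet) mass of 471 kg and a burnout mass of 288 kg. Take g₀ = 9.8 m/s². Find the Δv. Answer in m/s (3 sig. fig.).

Δv ≈ 988 m/s

v_e = Isp · g₀ = 205 × 9.8 = 2009.0 m/s.
Using Δv = v_e ln(m₀/m_f): Δv = v_e · ln(m₀/m_f) = 2009.0 × ln(1.635) = 2009.0 × 0.4919 ≈ 988.2 m/s.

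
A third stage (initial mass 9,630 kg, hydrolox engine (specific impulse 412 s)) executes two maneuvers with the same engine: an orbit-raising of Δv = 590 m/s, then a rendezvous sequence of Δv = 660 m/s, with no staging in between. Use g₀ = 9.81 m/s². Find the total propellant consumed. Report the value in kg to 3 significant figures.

v_e = Isp · g₀ = 412 × 9.81 = 4041.7 m/s.
After the first burn: m = 9630 × exp(−590/4041.7) = 9630 × 0.86418 = 8,322.05 kg.
After the second burn: m = 8,322.05 × exp(−660/4041.7) = 8,322.05 × 0.84934 = 7,068.25 kg.
Total propellant = m₀ − m_final = 9630 − 7,068.25 = 2,561.75 kg.

total propellant consumed ≈ 2560 kg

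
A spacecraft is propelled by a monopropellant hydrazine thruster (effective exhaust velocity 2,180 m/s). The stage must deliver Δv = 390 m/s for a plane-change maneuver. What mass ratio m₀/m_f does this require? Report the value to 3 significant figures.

mass ratio ≈ 1.20

Rocket equation: m₀/m_f = exp(Δv / v_e) = exp(390 / 2180.0) = exp(0.1789) = 1.1959.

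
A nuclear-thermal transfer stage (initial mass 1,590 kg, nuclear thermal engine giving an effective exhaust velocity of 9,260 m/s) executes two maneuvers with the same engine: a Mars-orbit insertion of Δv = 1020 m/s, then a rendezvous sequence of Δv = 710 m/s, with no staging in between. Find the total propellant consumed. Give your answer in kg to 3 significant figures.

total propellant consumed ≈ 271 kg

After the first burn: m = 1590 × exp(−1020/9260.0) = 1590 × 0.89570 = 1,424.16 kg.
After the second burn: m = 1,424.16 × exp(−710/9260.0) = 1,424.16 × 0.92619 = 1,319.04 kg.
Total propellant = m₀ − m_final = 1590 − 1,319.04 = 270.96 kg.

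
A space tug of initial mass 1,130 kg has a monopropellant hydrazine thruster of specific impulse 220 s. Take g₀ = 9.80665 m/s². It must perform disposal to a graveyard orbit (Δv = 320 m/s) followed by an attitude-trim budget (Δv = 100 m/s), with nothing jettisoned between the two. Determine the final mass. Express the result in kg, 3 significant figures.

final mass ≈ 930 kg

v_e = Isp · g₀ = 220 × 9.80665 = 2157.5 m/s.
After the first burn: m = 1130 × exp(−320/2157.5) = 1130 × 0.86215 = 974.23 kg.
After the second burn: m = 974.23 × exp(−100/2157.5) = 974.23 × 0.95471 = 930.107 kg.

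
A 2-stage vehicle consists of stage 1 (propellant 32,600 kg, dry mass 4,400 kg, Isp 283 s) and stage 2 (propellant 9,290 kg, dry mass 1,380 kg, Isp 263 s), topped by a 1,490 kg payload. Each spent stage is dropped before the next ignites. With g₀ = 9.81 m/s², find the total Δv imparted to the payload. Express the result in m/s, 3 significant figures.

Ignition mass of stage 1 = 32,600+4,400 + 9,290+1,380 + 1,490 = 49,160 kg.
Stage 1: m₀ = 49,160 kg, m_f = 49,160 − 32,600 = 16,560 kg; Δv = 283×9.81×ln(2.969) = 2776.2×1.0881 ≈ 3021 m/s.
Stage 2: m₀ = 12,160 kg, m_f = 12,160 − 9,290 = 2,870 kg; Δv = 263×9.81×ln(4.237) = 2580.0×1.4438 ≈ 3725 m/s.
Total Δv = 3021 + 3725 = 6746 m/s.

Δv ≈ 6750 m/s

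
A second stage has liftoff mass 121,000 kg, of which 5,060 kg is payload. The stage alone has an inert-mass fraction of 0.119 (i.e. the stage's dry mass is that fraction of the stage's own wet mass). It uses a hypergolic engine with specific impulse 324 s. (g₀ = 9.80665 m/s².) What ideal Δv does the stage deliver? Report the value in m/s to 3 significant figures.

Stage wet mass = m₀ − payload = 121,000 − 5,060 = 115,940 kg.
Stage dry mass = ε × stage wet mass = 0.119 × 115,940 = 13,796.9 kg.
Burnout mass m_f = stage dry + payload = 13,796.9 + 5,060 = 18,856.9 kg.
v_e = Isp · g₀ = 324 × 9.80665 = 3177.4 m/s.
Δv = v_e · ln(121,000/18,856.9) = 3177.4 × ln(6.417) = 3177.4 × 1.8589 ≈ 5906 m/s.

Δv ≈ 5910 m/s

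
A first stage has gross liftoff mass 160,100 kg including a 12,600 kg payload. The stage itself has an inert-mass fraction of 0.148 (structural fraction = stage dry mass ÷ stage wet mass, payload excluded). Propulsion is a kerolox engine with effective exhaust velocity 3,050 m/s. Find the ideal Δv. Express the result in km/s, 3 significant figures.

Stage wet mass = m₀ − payload = 160,100 − 12,600 = 147,500 kg.
Stage dry mass = ε × stage wet mass = 0.148 × 147,500 = 21,830 kg.
Burnout mass m_f = stage dry + payload = 21,830 + 12,600 = 34,430 kg.
Δv = v_e · ln(160,100/34,430) = 3050.0 × ln(4.65) = 3050.0 × 1.5369 ≈ 4687 m/s.

Δv ≈ 4.69 km/s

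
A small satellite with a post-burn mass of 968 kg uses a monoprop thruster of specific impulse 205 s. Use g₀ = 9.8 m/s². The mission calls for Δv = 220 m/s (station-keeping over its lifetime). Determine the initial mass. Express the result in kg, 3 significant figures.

v_e = Isp · g₀ = 205 × 9.8 = 2009.0 m/s.
Rocket equation: m₀/m_f = exp(Δv / v_e) = exp(220 / 2009.0) = exp(0.1095) = 1.1157.
m₀ = m_f × 1.1157 = 968 × 1.1157 = 1,080 kg.

initial mass ≈ 1080 kg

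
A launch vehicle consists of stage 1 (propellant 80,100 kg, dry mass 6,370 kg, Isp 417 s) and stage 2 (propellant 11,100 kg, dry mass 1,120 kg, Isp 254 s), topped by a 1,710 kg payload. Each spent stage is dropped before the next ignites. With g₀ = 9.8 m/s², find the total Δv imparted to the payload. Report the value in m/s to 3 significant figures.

Ignition mass of stage 1 = 80,100+6,370 + 11,100+1,120 + 1,710 = 100,400 kg.
Stage 1: m₀ = 100,400 kg, m_f = 100,400 − 80,100 = 20,300 kg; Δv = 417×9.8×ln(4.946) = 4086.6×1.5985 ≈ 6533 m/s.
Stage 2: m₀ = 13,930 kg, m_f = 13,930 − 11,100 = 2,830 kg; Δv = 254×9.8×ln(4.922) = 2489.2×1.5938 ≈ 3967 m/s.
Total Δv = 6533 + 3967 = 10500 m/s.

Δv ≈ 10500 m/s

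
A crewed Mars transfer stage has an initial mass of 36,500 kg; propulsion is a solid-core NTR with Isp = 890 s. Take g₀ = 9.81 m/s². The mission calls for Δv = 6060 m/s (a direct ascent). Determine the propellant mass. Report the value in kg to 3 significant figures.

propellant mass ≈ 18300 kg

v_e = Isp · g₀ = 890 × 9.81 = 8730.9 m/s.
Using Δv = v_e ln(m₀/m_f): m₀/m_f = exp(Δv / v_e) = exp(6060 / 8730.9) = exp(0.6941) = 2.0019.
m_f = 36,500 / 2.0019 = 18,232.7 kg, so propellant = m₀ − m_f = 36,500 − 18,232.7 = 18,267.3 kg.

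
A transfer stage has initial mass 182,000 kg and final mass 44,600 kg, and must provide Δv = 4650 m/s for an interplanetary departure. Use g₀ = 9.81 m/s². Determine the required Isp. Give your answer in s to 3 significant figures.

ln(m₀/m_f) = ln(182000/44600) = ln(4.081) = 1.4063.
From the ideal rocket equation, v_e = Δv / ln(m₀/m_f) = 4650 / 1.4063 = 3306.6 m/s.
Isp = v_e / g₀ = 3306.6 / 9.81 = 337.1 s.

Isp ≈ 337 s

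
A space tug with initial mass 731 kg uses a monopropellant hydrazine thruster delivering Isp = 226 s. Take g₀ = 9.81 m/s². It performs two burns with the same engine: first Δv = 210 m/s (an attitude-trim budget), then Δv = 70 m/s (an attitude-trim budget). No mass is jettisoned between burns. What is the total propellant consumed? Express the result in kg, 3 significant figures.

v_e = Isp · g₀ = 226 × 9.81 = 2217.1 m/s.
After the first burn: m = 731 × exp(−210/2217.1) = 731 × 0.90963 = 664.94 kg.
After the second burn: m = 664.94 × exp(−70/2217.1) = 664.94 × 0.96892 = 644.274 kg.
Total propellant = m₀ − m_final = 731 − 644.274 = 86.726 kg.

total propellant consumed ≈ 86.7 kg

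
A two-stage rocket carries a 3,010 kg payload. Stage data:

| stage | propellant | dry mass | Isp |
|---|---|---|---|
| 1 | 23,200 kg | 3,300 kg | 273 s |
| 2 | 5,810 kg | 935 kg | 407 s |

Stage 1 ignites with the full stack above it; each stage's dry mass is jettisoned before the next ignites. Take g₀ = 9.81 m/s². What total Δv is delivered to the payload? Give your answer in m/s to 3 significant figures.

Δv ≈ 6350 m/s

Ignition mass of stage 1 = 23,200+3,300 + 5,810+935 + 3,010 = 36,255 kg.
Stage 1: m₀ = 36,255 kg, m_f = 36,255 − 23,200 = 13,055 kg; Δv = 273×9.81×ln(2.777) = 2678.1×1.0214 ≈ 2735 m/s.
Stage 2: m₀ = 9,755 kg, m_f = 9,755 − 5,810 = 3,945 kg; Δv = 407×9.81×ln(2.473) = 3992.7×0.9053 ≈ 3615 m/s.
Total Δv = 2735 + 3615 = 6350 m/s.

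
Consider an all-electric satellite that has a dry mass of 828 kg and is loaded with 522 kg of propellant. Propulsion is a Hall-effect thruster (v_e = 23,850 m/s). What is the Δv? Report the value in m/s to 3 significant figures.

Δv ≈ 11700 m/s

m₀ = m_dry + m_prop = 828 + 522 = 1,350 kg.
By the Tsiolkovsky rocket equation, Δv = v_e · ln(m₀/m_f) = 23850.0 × ln(1.63) = 23850.0 × 0.4888 ≈ 11659.0 m/s.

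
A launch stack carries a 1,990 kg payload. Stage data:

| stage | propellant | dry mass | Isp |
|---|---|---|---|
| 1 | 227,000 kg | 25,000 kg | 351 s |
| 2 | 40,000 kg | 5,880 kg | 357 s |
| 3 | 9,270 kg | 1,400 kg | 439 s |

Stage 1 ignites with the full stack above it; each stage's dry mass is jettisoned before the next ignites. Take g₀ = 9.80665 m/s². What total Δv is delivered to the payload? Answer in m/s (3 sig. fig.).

Δv ≈ 14200 m/s

Ignition mass of stage 1 = 227,000+25,000 + 40,000+5,880 + 9,270+1,400 + 1,990 = 310,540 kg.
Stage 1: m₀ = 310,540 kg, m_f = 310,540 − 227,000 = 83,540 kg; Δv = 351×9.80665×ln(3.717) = 3442.1×1.3130 ≈ 4519 m/s.
Stage 2: m₀ = 58,540 kg, m_f = 58,540 − 40,000 = 18,540 kg; Δv = 357×9.80665×ln(3.157) = 3501.0×1.1498 ≈ 4025 m/s.
Stage 3: m₀ = 12,660 kg, m_f = 12,660 − 9,270 = 3,390 kg; Δv = 439×9.80665×ln(3.735) = 4305.1×1.3176 ≈ 5673 m/s.
Total Δv = 4519 + 4025 + 5673 = 14217 m/s.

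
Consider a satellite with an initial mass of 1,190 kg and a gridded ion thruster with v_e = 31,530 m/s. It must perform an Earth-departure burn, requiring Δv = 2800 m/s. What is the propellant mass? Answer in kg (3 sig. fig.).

propellant mass ≈ 101 kg

Using Δv = v_e ln(m₀/m_f): m₀/m_f = exp(Δv / v_e) = exp(2800 / 31530.0) = exp(0.0888) = 1.0929.
m_f = 1,190 / 1.0929 = 1,088.85 kg, so propellant = m₀ − m_f = 1,190 − 1,088.85 = 101.15 kg.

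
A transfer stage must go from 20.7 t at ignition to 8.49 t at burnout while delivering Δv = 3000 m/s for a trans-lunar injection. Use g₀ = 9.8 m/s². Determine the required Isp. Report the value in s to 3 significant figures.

ln(m₀/m_f) = ln(20700/8490) = ln(2.438) = 0.8912.
v_e = Δv / ln(m₀/m_f) = 3000 / 0.8912 = 3366.1 m/s.
Isp = v_e / g₀ = 3366.1 / 9.8 = 343.5 s.

Isp ≈ 343 s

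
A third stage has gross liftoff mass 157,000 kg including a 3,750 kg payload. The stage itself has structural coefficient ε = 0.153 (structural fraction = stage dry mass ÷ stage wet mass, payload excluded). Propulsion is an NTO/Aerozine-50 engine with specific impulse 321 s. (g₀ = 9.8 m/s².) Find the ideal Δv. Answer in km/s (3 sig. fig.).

Δv ≈ 5.51 km/s

Stage wet mass = m₀ − payload = 157,000 − 3,750 = 153,250 kg.
Stage dry mass = ε × stage wet mass = 0.153 × 153,250 = 23,447.3 kg.
Burnout mass m_f = stage dry + payload = 23,447.3 + 3,750 = 27,197.3 kg.
v_e = Isp · g₀ = 321 × 9.8 = 3145.8 m/s.
Using Δv = v_e ln(m₀/m_f): Δv = v_e · ln(157,000/27,197.3) = 3145.8 × ln(5.773) = 3145.8 × 1.7531 ≈ 5515 m/s.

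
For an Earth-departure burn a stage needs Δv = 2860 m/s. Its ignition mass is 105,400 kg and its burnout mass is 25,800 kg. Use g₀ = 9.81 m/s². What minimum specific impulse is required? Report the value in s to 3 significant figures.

ln(m₀/m_f) = ln(105400/25800) = ln(4.085) = 1.4074.
By the Tsiolkovsky rocket equation, v_e = Δv / ln(m₀/m_f) = 2860 / 1.4074 = 2032.1 m/s.
Isp = v_e / g₀ = 2032.1 / 9.81 = 207.1 s.

Isp ≈ 207 s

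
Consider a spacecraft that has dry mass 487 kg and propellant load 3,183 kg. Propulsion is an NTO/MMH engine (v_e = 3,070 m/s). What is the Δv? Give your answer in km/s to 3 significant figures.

Δv ≈ 6.20 km/s

m₀ = m_dry + m_prop = 487 + 3,183 = 3,670 kg.
Δv = v_e · ln(m₀/m_f) = 3070.0 × ln(7.536) = 3070.0 × 2.0197 ≈ 6200.4 m/s.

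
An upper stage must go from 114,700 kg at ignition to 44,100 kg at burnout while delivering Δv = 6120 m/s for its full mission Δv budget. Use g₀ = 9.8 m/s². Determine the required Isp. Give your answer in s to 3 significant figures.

Isp ≈ 653 s

ln(m₀/m_f) = ln(114700/44100) = ln(2.601) = 0.9559.
v_e = Δv / ln(m₀/m_f) = 6120 / 0.9559 = 6402.6 m/s.
Isp = v_e / g₀ = 6402.6 / 9.8 = 653.3 s.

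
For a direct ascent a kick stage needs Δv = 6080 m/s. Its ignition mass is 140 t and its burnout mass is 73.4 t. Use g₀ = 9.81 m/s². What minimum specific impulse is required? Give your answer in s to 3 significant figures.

Isp ≈ 960 s

ln(m₀/m_f) = ln(140000/73400) = ln(1.907) = 0.6457.
v_e = Δv / ln(m₀/m_f) = 6080 / 0.6457 = 9415.9 m/s.
Isp = v_e / g₀ = 9415.9 / 9.81 = 959.8 s.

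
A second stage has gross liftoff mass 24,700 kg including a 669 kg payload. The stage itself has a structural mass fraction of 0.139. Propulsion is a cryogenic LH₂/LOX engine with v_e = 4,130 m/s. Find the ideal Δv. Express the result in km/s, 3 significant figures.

Stage wet mass = m₀ − payload = 24,700 − 669 = 24,031 kg.
Stage dry mass = ε × stage wet mass = 0.139 × 24,031 = 3,340.31 kg.
Burnout mass m_f = stage dry + payload = 3,340.31 + 669 = 4,009.31 kg.
Rocket equation: Δv = v_e · ln(24,700/4,009.31) = 4130.0 × ln(6.161) = 4130.0 × 1.8182 ≈ 7509 m/s.

Δv ≈ 7.51 km/s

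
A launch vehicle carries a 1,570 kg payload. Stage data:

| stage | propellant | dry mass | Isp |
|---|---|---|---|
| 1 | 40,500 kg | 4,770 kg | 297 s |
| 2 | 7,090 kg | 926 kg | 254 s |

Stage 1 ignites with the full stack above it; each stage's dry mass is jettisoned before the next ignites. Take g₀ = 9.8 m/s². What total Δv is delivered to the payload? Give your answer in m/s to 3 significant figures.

Δv ≈ 7250 m/s

Ignition mass of stage 1 = 40,500+4,770 + 7,090+926 + 1,570 = 54,856 kg.
Stage 1: m₀ = 54,856 kg, m_f = 54,856 − 40,500 = 14,356 kg; Δv = 297×9.8×ln(3.821) = 2910.6×1.3405 ≈ 3902 m/s.
Stage 2: m₀ = 9,586 kg, m_f = 9,586 − 7,090 = 2,496 kg; Δv = 254×9.8×ln(3.841) = 2489.2×1.3456 ≈ 3350 m/s.
Total Δv = 3902 + 3350 = 7252 m/s.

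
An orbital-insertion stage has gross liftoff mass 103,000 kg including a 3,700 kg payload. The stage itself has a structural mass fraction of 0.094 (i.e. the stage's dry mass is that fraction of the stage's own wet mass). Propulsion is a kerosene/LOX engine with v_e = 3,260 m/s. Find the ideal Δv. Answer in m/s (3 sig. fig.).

Stage wet mass = m₀ − payload = 103,000 − 3,700 = 99,300 kg.
Stage dry mass = ε × stage wet mass = 0.094 × 99,300 = 9,334.2 kg.
Burnout mass m_f = stage dry + payload = 9,334.2 + 3,700 = 13,034.2 kg.
From the ideal rocket equation, Δv = v_e · ln(103,000/13,034.2) = 3260.0 × ln(7.902) = 3260.0 × 2.0672 ≈ 6739 m/s.

Δv ≈ 6740 m/s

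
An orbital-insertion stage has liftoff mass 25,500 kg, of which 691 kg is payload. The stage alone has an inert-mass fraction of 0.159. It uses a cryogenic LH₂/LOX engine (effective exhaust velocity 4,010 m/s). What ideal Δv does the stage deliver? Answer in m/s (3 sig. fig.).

Stage wet mass = m₀ − payload = 25,500 − 691 = 24,809 kg.
Stage dry mass = ε × stage wet mass = 0.159 × 24,809 = 3,944.63 kg.
Burnout mass m_f = stage dry + payload = 3,944.63 + 691 = 4,635.63 kg.
By the Tsiolkovsky rocket equation, Δv = v_e · ln(25,500/4,635.63) = 4010.0 × ln(5.501) = 4010.0 × 1.7049 ≈ 6837 m/s.

Δv ≈ 6840 m/s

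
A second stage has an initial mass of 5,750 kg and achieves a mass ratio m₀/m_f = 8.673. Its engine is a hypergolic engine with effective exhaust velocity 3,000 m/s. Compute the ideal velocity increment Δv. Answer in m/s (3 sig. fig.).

Δv = v_e · ln(8.673) = 3000.0 × 2.1602 ≈ 6480.6 m/s.

Δv ≈ 6480 m/s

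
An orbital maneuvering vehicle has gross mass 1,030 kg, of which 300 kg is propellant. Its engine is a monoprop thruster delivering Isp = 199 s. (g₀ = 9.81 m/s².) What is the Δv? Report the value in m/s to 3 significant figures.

v_e = Isp · g₀ = 199 × 9.81 = 1952.2 m/s.
m_f = m₀ − m_prop = 1,030 − 300 = 730 kg.
By the Tsiolkovsky rocket equation, Δv = v_e · ln(m₀/m_f) = 1952.2 × ln(1.411) = 1952.2 × 0.3443 ≈ 672.1 m/s.

Δv ≈ 672 m/s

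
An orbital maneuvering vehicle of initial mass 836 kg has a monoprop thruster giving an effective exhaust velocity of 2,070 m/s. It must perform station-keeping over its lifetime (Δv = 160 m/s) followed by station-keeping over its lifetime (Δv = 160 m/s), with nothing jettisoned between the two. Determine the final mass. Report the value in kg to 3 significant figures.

final mass ≈ 716 kg

After the first burn: m = 836 × exp(−160/2070.0) = 836 × 0.92562 = 773.818 kg.
After the second burn: m = 773.818 × exp(−160/2070.0) = 773.818 × 0.92562 = 716.261 kg.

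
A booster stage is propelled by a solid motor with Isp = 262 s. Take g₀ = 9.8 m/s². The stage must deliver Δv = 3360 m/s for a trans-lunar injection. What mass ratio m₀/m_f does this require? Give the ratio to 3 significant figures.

mass ratio ≈ 3.70

v_e = Isp · g₀ = 262 × 9.8 = 2567.6 m/s.
Rocket equation: m₀/m_f = exp(Δv / v_e) = exp(3360 / 2567.6) = exp(1.3086) = 3.7010.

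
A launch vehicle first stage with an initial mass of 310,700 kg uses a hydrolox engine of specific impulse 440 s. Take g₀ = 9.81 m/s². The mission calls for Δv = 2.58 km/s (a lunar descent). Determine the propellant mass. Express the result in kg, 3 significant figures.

propellant mass ≈ 140000 kg

v_e = Isp · g₀ = 440 × 9.81 = 4316.4 m/s.
By the Tsiolkovsky rocket equation, m₀/m_f = exp(Δv / v_e) = exp(2580 / 4316.4) = exp(0.5977) = 1.8180.
m_f = 310,700 / 1.8180 = 170,902 kg, so propellant = m₀ − m_f = 310,700 − 170,902 = 139,798 kg.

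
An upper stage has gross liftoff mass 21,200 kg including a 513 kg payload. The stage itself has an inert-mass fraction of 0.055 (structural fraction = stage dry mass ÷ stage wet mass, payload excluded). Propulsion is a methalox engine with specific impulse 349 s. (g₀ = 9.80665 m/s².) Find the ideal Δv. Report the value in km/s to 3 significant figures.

Stage wet mass = m₀ − payload = 21,200 − 513 = 20,687 kg.
Stage dry mass = ε × stage wet mass = 0.055 × 20,687 = 1,137.79 kg.
Burnout mass m_f = stage dry + payload = 1,137.79 + 513 = 1,650.79 kg.
v_e = Isp · g₀ = 349 × 9.80665 = 3422.5 m/s.
Rocket equation: Δv = v_e · ln(21,200/1,650.79) = 3422.5 × ln(12.84) = 3422.5 × 2.5527 ≈ 8737 m/s.

Δv ≈ 8.74 km/s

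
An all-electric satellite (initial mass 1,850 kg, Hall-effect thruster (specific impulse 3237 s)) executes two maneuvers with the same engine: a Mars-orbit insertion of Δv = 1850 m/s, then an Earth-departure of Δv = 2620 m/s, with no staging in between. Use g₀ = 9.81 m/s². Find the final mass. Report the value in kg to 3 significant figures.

final mass ≈ 1610 kg

v_e = Isp · g₀ = 3237 × 9.81 = 31755.0 m/s.
After the first burn: m = 1850 × exp(−1850/31755.0) = 1850 × 0.94341 = 1,745.31 kg.
After the second burn: m = 1,745.31 × exp(−2620/31755.0) = 1,745.31 × 0.92081 = 1,607.1 kg.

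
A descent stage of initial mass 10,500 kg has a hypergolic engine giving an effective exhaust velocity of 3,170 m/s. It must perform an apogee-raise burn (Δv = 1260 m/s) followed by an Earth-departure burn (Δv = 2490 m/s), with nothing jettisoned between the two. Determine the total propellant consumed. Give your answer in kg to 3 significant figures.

After the first burn: m = 10500 × exp(−1260/3170.0) = 10500 × 0.67201 = 7,056.11 kg.
After the second burn: m = 7,056.11 × exp(−2490/3170.0) = 7,056.11 × 0.45590 = 3,216.88 kg.
Total propellant = m₀ − m_final = 10500 − 3,216.88 = 7,283.12 kg.

total propellant consumed ≈ 7280 kg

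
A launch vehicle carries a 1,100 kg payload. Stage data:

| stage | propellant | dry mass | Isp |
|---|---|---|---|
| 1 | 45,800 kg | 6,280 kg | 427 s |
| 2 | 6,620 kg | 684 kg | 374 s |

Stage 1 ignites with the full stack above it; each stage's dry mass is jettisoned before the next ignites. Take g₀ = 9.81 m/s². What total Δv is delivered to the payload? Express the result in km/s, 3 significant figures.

Ignition mass of stage 1 = 45,800+6,280 + 6,620+684 + 1,100 = 60,484 kg.
Stage 1: m₀ = 60,484 kg, m_f = 60,484 − 45,800 = 14,684 kg; Δv = 427×9.81×ln(4.119) = 4188.9×1.4156 ≈ 5930 m/s.
Stage 2: m₀ = 8,404 kg, m_f = 8,404 − 6,620 = 1,784 kg; Δv = 374×9.81×ln(4.711) = 3668.9×1.5498 ≈ 5686 m/s.
Total Δv = 5930 + 5686 = 11616 m/s.

Δv ≈ 11.6 km/s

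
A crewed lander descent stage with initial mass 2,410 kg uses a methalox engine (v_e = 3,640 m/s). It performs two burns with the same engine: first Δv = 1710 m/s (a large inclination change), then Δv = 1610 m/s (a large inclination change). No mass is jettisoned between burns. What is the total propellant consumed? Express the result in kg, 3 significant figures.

total propellant consumed ≈ 1440 kg

After the first burn: m = 2410 × exp(−1710/3640.0) = 2410 × 0.62514 = 1,506.59 kg.
After the second burn: m = 1,506.59 × exp(−1610/3640.0) = 1,506.59 × 0.64255 = 968.059 kg.
Total propellant = m₀ − m_final = 2410 − 968.059 = 1,441.941 kg.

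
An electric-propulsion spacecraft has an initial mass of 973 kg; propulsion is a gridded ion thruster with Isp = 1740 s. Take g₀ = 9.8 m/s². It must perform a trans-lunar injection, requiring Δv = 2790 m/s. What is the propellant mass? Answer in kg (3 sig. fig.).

propellant mass ≈ 147 kg

v_e = Isp · g₀ = 1740 × 9.8 = 17052.0 m/s.
m₀/m_f = exp(Δv / v_e) = exp(2790 / 17052.0) = exp(0.1636) = 1.1778.
m_f = 973 / 1.1778 = 826.116 kg, so propellant = m₀ − m_f = 973 − 826.116 = 146.884 kg.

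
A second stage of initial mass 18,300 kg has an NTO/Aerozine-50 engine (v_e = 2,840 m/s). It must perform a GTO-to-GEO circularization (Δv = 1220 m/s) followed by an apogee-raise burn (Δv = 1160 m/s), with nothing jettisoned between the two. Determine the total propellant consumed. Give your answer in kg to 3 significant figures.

After the first burn: m = 18300 × exp(−1220/2840.0) = 18300 × 0.65078 = 11,909.3 kg.
After the second burn: m = 11,909.3 × exp(−1160/2840.0) = 11,909.3 × 0.66468 = 7,915.87 kg.
Total propellant = m₀ − m_final = 18300 − 7,915.87 = 10,384.13 kg.

total propellant consumed ≈ 10400 kg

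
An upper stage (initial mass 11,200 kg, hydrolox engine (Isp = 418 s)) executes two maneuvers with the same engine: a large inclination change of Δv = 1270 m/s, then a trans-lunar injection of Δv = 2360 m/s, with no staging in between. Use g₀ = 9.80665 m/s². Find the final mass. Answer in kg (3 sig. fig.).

final mass ≈ 4620 kg

v_e = Isp · g₀ = 418 × 9.80665 = 4099.2 m/s.
After the first burn: m = 11200 × exp(−1270/4099.2) = 11200 × 0.73358 = 8,216.1 kg.
After the second burn: m = 8,216.1 × exp(−2360/4099.2) = 8,216.1 × 0.56230 = 4,619.91 kg.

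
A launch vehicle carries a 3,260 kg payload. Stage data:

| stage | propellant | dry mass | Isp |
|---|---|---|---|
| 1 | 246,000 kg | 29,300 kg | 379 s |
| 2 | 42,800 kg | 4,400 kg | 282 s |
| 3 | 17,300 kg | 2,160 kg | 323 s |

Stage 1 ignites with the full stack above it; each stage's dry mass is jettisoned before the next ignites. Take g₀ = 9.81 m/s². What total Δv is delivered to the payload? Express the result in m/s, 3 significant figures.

Ignition mass of stage 1 = 246,000+29,300 + 42,800+4,400 + 17,300+2,160 + 3,260 = 345,220 kg.
Stage 1: m₀ = 345,220 kg, m_f = 345,220 − 246,000 = 99,220 kg; Δv = 379×9.81×ln(3.479) = 3718.0×1.2468 ≈ 4636 m/s.
Stage 2: m₀ = 69,920 kg, m_f = 69,920 − 42,800 = 27,120 kg; Δv = 282×9.81×ln(2.578) = 2766.4×0.9471 ≈ 2620 m/s.
Stage 3: m₀ = 22,720 kg, m_f = 22,720 − 17,300 = 5,420 kg; Δv = 323×9.81×ln(4.192) = 3168.6×1.4331 ≈ 4541 m/s.
Total Δv = 4636 + 2620 + 4541 = 11797 m/s.

Δv ≈ 11800 m/s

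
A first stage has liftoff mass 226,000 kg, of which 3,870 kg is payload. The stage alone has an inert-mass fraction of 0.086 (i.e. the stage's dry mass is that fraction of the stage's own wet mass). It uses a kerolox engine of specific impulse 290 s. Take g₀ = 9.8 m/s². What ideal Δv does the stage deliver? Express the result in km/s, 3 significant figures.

Stage wet mass = m₀ − payload = 226,000 − 3,870 = 222,130 kg.
Stage dry mass = ε × stage wet mass = 0.086 × 222,130 = 19,103.2 kg.
Burnout mass m_f = stage dry + payload = 19,103.2 + 3,870 = 22,973.2 kg.
v_e = Isp · g₀ = 290 × 9.8 = 2842.0 m/s.
Using Δv = v_e ln(m₀/m_f): Δv = v_e · ln(226,000/22,973.2) = 2842.0 × ln(9.838) = 2842.0 × 2.2862 ≈ 6497 m/s.

Δv ≈ 6.50 km/s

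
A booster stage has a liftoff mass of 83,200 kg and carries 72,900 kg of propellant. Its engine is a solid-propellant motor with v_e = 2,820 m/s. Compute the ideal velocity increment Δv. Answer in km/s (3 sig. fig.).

Δv ≈ 5.89 km/s

m_f = m₀ − m_prop = 83,200 − 72,900 = 10,300 kg.
From the ideal rocket equation, Δv = v_e · ln(m₀/m_f) = 2820.0 × ln(8.078) = 2820.0 × 2.0891 ≈ 5891.3 m/s.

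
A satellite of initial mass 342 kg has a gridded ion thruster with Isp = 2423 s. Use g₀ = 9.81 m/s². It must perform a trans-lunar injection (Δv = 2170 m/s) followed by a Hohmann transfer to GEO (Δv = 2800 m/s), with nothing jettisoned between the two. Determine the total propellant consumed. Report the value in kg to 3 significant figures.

total propellant consumed ≈ 64.5 kg

v_e = Isp · g₀ = 2423 × 9.81 = 23769.6 m/s.
After the first burn: m = 342 × exp(−2170/23769.6) = 342 × 0.91275 = 312.161 kg.
After the second burn: m = 312.161 × exp(−2800/23769.6) = 312.161 × 0.88888 = 277.474 kg.
Total propellant = m₀ − m_final = 342 − 277.474 = 64.526 kg.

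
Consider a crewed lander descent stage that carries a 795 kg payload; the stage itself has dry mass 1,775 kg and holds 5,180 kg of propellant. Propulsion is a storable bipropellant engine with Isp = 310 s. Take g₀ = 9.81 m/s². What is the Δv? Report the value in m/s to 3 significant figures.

Δv ≈ 3360 m/s

v_e = Isp · g₀ = 310 × 9.81 = 3041.1 m/s.
m₀ = payload + dry + propellant = 795 + 1,775 + 5,180 = 7,750 kg.
m_f = payload + dry = 795 + 1,775 = 2,570 kg.
Δv = v_e · ln(m₀/m_f) = 3041.1 × ln(3.016) = 3041.1 × 1.1038 ≈ 3356.7 m/s.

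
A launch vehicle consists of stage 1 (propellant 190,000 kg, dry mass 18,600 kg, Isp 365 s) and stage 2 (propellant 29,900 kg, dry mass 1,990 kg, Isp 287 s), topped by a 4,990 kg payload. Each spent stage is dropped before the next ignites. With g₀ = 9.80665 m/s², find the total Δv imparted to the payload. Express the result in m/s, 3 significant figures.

Δv ≈ 10000 m/s

Ignition mass of stage 1 = 190,000+18,600 + 29,900+1,990 + 4,990 = 245,480 kg.
Stage 1: m₀ = 245,480 kg, m_f = 245,480 − 190,000 = 55,480 kg; Δv = 365×9.80665×ln(4.425) = 3579.4×1.4872 ≈ 5323 m/s.
Stage 2: m₀ = 36,880 kg, m_f = 36,880 − 29,900 = 6,980 kg; Δv = 287×9.80665×ln(5.284) = 2814.5×1.6646 ≈ 4685 m/s.
Total Δv = 5323 + 4685 = 10008 m/s.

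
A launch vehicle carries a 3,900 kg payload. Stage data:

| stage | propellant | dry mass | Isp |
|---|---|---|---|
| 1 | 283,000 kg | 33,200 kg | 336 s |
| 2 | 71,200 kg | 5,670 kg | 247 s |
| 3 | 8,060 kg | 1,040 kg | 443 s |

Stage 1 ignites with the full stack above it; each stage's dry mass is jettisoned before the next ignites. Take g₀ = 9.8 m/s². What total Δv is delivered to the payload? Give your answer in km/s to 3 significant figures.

Δv ≈ 11.9 km/s

Ignition mass of stage 1 = 283,000+33,200 + 71,200+5,670 + 8,060+1,040 + 3,900 = 406,070 kg.
Stage 1: m₀ = 406,070 kg, m_f = 406,070 − 283,000 = 123,070 kg; Δv = 336×9.8×ln(3.3) = 3292.8×1.1938 ≈ 3931 m/s.
Stage 2: m₀ = 89,870 kg, m_f = 89,870 − 71,200 = 18,670 kg; Δv = 247×9.8×ln(4.814) = 2420.6×1.5714 ≈ 3804 m/s.
Stage 3: m₀ = 13,000 kg, m_f = 13,000 − 8,060 = 4,940 kg; Δv = 443×9.8×ln(2.632) = 4341.4×0.9676 ≈ 4201 m/s.
Total Δv = 3931 + 3804 + 4201 = 11936 m/s.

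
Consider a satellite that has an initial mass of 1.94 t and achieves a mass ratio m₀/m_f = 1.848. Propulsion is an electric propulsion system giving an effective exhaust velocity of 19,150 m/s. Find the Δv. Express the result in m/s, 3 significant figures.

Using Δv = v_e ln(m₀/m_f): Δv = v_e · ln(1.848) = 19150.0 × 0.6141 ≈ 11760.1 m/s.

Δv ≈ 11800 m/s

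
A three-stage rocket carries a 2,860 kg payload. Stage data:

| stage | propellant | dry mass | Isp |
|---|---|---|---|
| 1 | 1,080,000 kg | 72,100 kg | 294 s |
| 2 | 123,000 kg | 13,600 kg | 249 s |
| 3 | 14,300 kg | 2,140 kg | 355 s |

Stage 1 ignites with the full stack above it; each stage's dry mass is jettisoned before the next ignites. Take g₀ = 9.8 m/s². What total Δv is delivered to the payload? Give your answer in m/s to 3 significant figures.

Ignition mass of stage 1 = 1,080,000+72,100 + 123,000+13,600 + 14,300+2,140 + 2,860 = 1,308,000 kg.
Stage 1: m₀ = 1,308,000 kg, m_f = 1,308,000 − 1,080,000 = 228,000 kg; Δv = 294×9.8×ln(5.737) = 2881.2×1.7469 ≈ 5033 m/s.
Stage 2: m₀ = 155,900 kg, m_f = 155,900 − 123,000 = 32,900 kg; Δv = 249×9.8×ln(4.739) = 2440.2×1.5557 ≈ 3796 m/s.
Stage 3: m₀ = 19,300 kg, m_f = 19,300 − 14,300 = 5,000 kg; Δv = 355×9.8×ln(3.86) = 3479.0×1.3507 ≈ 4699 m/s.
Total Δv = 5033 + 3796 + 4699 = 13528 m/s.

Δv ≈ 13500 m/s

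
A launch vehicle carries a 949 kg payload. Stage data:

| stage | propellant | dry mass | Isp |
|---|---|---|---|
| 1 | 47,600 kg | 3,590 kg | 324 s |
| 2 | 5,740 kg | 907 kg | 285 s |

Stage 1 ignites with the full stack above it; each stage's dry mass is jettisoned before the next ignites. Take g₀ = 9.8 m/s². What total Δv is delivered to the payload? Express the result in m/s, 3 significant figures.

Δv ≈ 9200 m/s

Ignition mass of stage 1 = 47,600+3,590 + 5,740+907 + 949 = 58,786 kg.
Stage 1: m₀ = 58,786 kg, m_f = 58,786 − 47,600 = 11,186 kg; Δv = 324×9.8×ln(5.255) = 3175.2×1.6592 ≈ 5268 m/s.
Stage 2: m₀ = 7,596 kg, m_f = 7,596 − 5,740 = 1,856 kg; Δv = 285×9.8×ln(4.093) = 2793.0×1.4092 ≈ 3936 m/s.
Total Δv = 5268 + 3936 = 9204 m/s.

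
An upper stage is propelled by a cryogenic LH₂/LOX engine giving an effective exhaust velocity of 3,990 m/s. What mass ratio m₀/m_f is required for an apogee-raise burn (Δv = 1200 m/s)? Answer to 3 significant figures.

By the Tsiolkovsky rocket equation, m₀/m_f = exp(Δv / v_e) = exp(1200 / 3990.0) = exp(0.3008) = 1.3509.

mass ratio ≈ 1.35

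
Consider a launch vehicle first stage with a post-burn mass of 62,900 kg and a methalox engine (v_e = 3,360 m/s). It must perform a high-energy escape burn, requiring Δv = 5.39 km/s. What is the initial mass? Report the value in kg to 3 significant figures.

m₀/m_f = exp(Δv / v_e) = exp(5390 / 3360.0) = exp(1.6042) = 4.9737.
m₀ = m_f × 4.9737 = 62,900 × 4.9737 = 312,846 kg.

initial mass ≈ 313000 kg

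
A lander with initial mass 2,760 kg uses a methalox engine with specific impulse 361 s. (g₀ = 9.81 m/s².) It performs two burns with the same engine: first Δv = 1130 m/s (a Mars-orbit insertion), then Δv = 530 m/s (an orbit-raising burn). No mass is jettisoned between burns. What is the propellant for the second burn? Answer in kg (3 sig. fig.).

propellant for the second burn ≈ 279 kg

v_e = Isp · g₀ = 361 × 9.81 = 3541.4 m/s.
After the first burn: m = 2760 × exp(−1130/3541.4) = 2760 × 0.72682 = 2,006.02 kg.
After the second burn: m = 2,006.02 × exp(−530/3541.4) = 2,006.02 × 0.86100 = 1,727.18 kg.
Second-burn propellant = 2,006.02 − 1,727.18 = 278.84 kg.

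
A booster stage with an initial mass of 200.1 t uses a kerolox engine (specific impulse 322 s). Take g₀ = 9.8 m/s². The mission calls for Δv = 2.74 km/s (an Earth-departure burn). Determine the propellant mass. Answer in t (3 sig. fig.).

v_e = Isp · g₀ = 322 × 9.8 = 3155.6 m/s.
Rocket equation: m₀/m_f = exp(Δv / v_e) = exp(2740 / 3155.6) = exp(0.8683) = 2.3829.
m_f = 200.1 / 2.3829 = 83.9733 t, so propellant = m₀ − m_f = 200.1 − 83.9733 = 116.1267 t.

propellant mass ≈ 116 t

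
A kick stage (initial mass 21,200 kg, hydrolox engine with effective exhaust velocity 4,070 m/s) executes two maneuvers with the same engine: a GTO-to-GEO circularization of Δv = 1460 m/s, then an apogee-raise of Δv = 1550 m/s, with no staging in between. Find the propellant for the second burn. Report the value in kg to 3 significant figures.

After the first burn: m = 21200 × exp(−1460/4070.0) = 21200 × 0.69857 = 14,809.7 kg.
After the second burn: m = 14,809.7 × exp(−1550/4070.0) = 14,809.7 × 0.68329 = 10,119.3 kg.
Second-burn propellant = 14,809.7 − 10,119.3 = 4,690.4 kg.

propellant for the second burn ≈ 4690 kg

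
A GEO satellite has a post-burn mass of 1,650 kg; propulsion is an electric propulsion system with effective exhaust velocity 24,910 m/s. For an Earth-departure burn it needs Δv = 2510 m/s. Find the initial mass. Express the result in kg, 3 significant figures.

initial mass ≈ 1820 kg

From the ideal rocket equation, m₀/m_f = exp(Δv / v_e) = exp(2510 / 24910.0) = exp(0.1008) = 1.1060.
m₀ = m_f × 1.1060 = 1,650 × 1.1060 = 1,824.9 kg.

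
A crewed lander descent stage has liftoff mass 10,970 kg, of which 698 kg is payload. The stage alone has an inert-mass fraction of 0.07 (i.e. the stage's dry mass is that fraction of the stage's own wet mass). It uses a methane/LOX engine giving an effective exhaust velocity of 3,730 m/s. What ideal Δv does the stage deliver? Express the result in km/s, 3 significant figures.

Δv ≈ 7.63 km/s

Stage wet mass = m₀ − payload = 10,970 − 698 = 10,272 kg.
Stage dry mass = ε × stage wet mass = 0.07 × 10,272 = 719.04 kg.
Burnout mass m_f = stage dry + payload = 719.04 + 698 = 1,417.04 kg.
Δv = v_e · ln(10,970/1,417.04) = 3730.0 × ln(7.741) = 3730.0 × 2.0466 ≈ 7634 m/s.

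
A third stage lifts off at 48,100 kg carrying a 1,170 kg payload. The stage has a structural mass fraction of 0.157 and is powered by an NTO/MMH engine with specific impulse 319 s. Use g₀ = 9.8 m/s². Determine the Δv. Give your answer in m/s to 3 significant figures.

Δv ≈ 5400 m/s

Stage wet mass = m₀ − payload = 48,100 − 1,170 = 46,930 kg.
Stage dry mass = ε × stage wet mass = 0.157 × 46,930 = 7,368.01 kg.
Burnout mass m_f = stage dry + payload = 7,368.01 + 1,170 = 8,538.01 kg.
v_e = Isp · g₀ = 319 × 9.8 = 3126.2 m/s.
Using Δv = v_e ln(m₀/m_f): Δv = v_e · ln(48,100/8,538.01) = 3126.2 × ln(5.634) = 3126.2 × 1.7288 ≈ 5404 m/s.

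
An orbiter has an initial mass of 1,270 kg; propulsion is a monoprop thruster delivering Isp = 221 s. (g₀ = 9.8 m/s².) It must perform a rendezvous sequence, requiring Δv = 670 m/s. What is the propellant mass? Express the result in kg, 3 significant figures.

v_e = Isp · g₀ = 221 × 9.8 = 2165.8 m/s.
From the ideal rocket equation, m₀/m_f = exp(Δv / v_e) = exp(670 / 2165.8) = exp(0.3094) = 1.3625.
m_f = 1,270 / 1.3625 = 932.11 kg, so propellant = m₀ − m_f = 1,270 − 932.11 = 337.89 kg.

propellant mass ≈ 338 kg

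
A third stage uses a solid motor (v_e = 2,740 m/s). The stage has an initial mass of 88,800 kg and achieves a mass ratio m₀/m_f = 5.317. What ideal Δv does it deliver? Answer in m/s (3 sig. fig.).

By the Tsiolkovsky rocket equation, Δv = v_e · ln(5.317) = 2740.0 × 1.6709 ≈ 4578.3 m/s.

Δv ≈ 4580 m/s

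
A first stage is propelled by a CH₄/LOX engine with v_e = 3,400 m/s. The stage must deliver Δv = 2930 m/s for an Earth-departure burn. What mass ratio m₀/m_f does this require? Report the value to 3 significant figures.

mass ratio ≈ 2.37

From the ideal rocket equation, m₀/m_f = exp(Δv / v_e) = exp(2930 / 3400.0) = exp(0.8618) = 2.3673.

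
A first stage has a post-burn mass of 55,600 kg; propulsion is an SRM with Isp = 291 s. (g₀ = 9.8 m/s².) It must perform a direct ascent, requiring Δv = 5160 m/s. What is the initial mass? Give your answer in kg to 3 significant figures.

v_e = Isp · g₀ = 291 × 9.8 = 2851.8 m/s.
From the ideal rocket equation, m₀/m_f = exp(Δv / v_e) = exp(5160 / 2851.8) = exp(1.8094) = 6.1067.
m₀ = m_f × 6.1067 = 55,600 × 6.1067 = 339,533 kg.

initial mass ≈ 340000 kg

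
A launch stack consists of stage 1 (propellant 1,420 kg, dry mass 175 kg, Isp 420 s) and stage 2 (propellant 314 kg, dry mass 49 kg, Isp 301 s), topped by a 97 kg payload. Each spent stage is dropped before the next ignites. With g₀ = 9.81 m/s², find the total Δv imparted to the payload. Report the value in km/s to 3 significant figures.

Ignition mass of stage 1 = 1,420+175 + 314+49 + 97 = 2,055 kg.
Stage 1: m₀ = 2,055 kg, m_f = 2,055 − 1,420 = 635 kg; Δv = 420×9.81×ln(3.236) = 4120.2×1.1744 ≈ 4839 m/s.
Stage 2: m₀ = 460 kg, m_f = 460 − 314 = 146 kg; Δv = 301×9.81×ln(3.151) = 2952.8×1.1476 ≈ 3389 m/s.
Total Δv = 4839 + 3389 = 8228 m/s.

Δv ≈ 8.23 km/s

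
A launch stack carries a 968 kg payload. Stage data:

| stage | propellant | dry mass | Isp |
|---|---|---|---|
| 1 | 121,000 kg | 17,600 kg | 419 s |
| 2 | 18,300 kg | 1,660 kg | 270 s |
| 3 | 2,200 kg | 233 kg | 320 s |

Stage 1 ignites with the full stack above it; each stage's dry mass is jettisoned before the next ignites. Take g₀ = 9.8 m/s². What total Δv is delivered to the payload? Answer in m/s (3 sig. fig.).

Ignition mass of stage 1 = 121,000+17,600 + 18,300+1,660 + 2,200+233 + 968 = 161,961 kg.
Stage 1: m₀ = 161,961 kg, m_f = 161,961 − 121,000 = 40,961 kg; Δv = 419×9.8×ln(3.954) = 4106.2×1.3747 ≈ 5645 m/s.
Stage 2: m₀ = 23,361 kg, m_f = 23,361 − 18,300 = 5,061 kg; Δv = 270×9.8×ln(4.616) = 2646.0×1.5295 ≈ 4047 m/s.
Stage 3: m₀ = 3,401 kg, m_f = 3,401 − 2,200 = 1,201 kg; Δv = 320×9.8×ln(2.832) = 3136.0×1.0409 ≈ 3264 m/s.
Total Δv = 5645 + 4047 + 3264 = 12956 m/s.

Δv ≈ 13000 m/s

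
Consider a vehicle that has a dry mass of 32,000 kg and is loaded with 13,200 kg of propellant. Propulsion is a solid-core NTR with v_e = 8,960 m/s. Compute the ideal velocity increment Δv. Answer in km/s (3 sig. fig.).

Δv ≈ 3.09 km/s

m₀ = m_dry + m_prop = 32,000 + 13,200 = 45,200 kg.
Rocket equation: Δv = v_e · ln(m₀/m_f) = 8960.0 × ln(1.413) = 8960.0 × 0.3454 ≈ 3094.4 m/s.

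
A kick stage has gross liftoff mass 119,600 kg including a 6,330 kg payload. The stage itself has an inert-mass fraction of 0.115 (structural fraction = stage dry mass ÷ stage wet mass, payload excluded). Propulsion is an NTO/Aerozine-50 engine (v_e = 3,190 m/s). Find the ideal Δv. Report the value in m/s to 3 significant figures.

Stage wet mass = m₀ − payload = 119,600 − 6,330 = 113,270 kg.
Stage dry mass = ε × stage wet mass = 0.115 × 113,270 = 13,026.1 kg.
Burnout mass m_f = stage dry + payload = 13,026.1 + 6,330 = 19,356.1 kg.
From the ideal rocket equation, Δv = v_e · ln(119,600/19,356.1) = 3190.0 × ln(6.179) = 3190.0 × 1.8211 ≈ 5809 m/s.

Δv ≈ 5810 m/s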